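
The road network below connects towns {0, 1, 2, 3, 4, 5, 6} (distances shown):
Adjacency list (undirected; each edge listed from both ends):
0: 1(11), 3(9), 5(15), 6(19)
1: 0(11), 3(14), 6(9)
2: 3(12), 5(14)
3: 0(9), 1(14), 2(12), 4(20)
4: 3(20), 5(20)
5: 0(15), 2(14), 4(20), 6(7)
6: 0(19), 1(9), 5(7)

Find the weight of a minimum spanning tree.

Kruskal's algorithm — process edges by increasing weight (ties by edge label):
5-6 (7): add — endpoints in different components.
0-3 (9): add — endpoints in different components.
1-6 (9): add — endpoints in different components.
0-1 (11): add — endpoints in different components.
2-3 (12): add — endpoints in different components.
1-3 (14): skip — 1 and 3 already connected.
2-5 (14): skip — 2 and 5 already connected.
0-5 (15): skip — 0 and 5 already connected.
0-6 (19): skip — 0 and 6 already connected.
3-4 (20): add — endpoints in different components.
MST edges: 5-6, 0-3, 1-6, 0-1, 2-3, 3-4; total weight 7+9+9+11+12+20 = 68.

68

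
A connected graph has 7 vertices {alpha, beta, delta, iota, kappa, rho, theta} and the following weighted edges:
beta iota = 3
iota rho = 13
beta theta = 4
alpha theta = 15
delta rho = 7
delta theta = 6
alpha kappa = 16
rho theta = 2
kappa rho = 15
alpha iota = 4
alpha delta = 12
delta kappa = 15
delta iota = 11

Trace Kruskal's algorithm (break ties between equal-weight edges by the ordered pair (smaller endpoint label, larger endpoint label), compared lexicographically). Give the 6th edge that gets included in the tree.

Kruskal: consider edges lightest-first.
rho theta (2): add — endpoints in different components.
beta iota (3): add — endpoints in different components.
alpha iota (4): add — endpoints in different components.
beta theta (4): add — endpoints in different components.
delta theta (6): add — endpoints in different components.
delta rho (7): skip — delta and rho already connected.
delta iota (11): skip — delta and iota already connected.
alpha delta (12): skip — delta and alpha already connected.
iota rho (13): skip — rho and iota already connected.
alpha theta (15): skip — alpha and theta already connected.
delta kappa (15): add — endpoints in different components.
The 6th edge added is delta kappa.

delta-kappa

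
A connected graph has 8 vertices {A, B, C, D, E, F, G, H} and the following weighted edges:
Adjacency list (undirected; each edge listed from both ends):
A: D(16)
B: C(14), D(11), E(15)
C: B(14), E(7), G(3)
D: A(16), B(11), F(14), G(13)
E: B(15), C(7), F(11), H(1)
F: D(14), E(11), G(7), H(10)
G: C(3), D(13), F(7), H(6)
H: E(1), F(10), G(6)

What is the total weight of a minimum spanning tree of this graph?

Grow the tree from E using Prim:
Step 1: cheapest edge leaving the tree is E–H (1); add H.
Step 2: cheapest edge leaving the tree is G–H (6); add G.
Step 3: cheapest edge leaving the tree is C–G (3); add C.
Step 4: cheapest edge leaving the tree is F–G (7); add F.
Step 5: cheapest edge leaving the tree is D–G (13); add D.
Step 6: cheapest edge leaving the tree is B–D (11); add B.
Step 7: cheapest edge leaving the tree is A–D (16); add A.
MST edges: E–H, G–H, C–G, F–G, D–G, B–D, A–D; total weight 1+6+3+7+13+11+16 = 57.

57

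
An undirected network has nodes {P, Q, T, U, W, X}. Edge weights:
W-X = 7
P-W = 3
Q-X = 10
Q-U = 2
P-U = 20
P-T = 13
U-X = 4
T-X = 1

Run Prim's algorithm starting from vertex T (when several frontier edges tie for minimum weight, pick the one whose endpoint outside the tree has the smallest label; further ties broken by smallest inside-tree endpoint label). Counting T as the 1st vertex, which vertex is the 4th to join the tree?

Grow the tree from T using Prim:
Step 1: frontier [T-X 1, P-T 13] → take T-X (1); add X.
Step 2: frontier [P-T 13, U-X 4, W-X 7, Q-X 10] → take U-X (4); add U.
Step 3: frontier [P-T 13, Q-U 2, P-U 20, W-X 7, Q-X 10] → take Q-U (2); add Q.
Step 4: frontier [P-T 13, P-U 20, W-X 7] → take W-X (7); add W.
Step 5: frontier [P-T 13, P-U 20, P-W 3] → take P-W (3); add P.
Vertex order: T, X, U, Q, W, P. The 4th vertex is Q.

Q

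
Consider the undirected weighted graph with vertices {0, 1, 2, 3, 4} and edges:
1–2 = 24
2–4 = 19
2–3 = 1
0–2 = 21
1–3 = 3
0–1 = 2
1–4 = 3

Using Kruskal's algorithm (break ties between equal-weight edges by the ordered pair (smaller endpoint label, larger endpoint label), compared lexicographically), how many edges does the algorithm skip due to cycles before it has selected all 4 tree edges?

Kruskal: consider edges lightest-first.
2–3 (1): add — endpoints in different components.
0–1 (2): add — endpoints in different components.
1–3 (3): add — endpoints in different components.
1–4 (3): add — endpoints in different components.
Edges rejected before the tree was complete: 0.

0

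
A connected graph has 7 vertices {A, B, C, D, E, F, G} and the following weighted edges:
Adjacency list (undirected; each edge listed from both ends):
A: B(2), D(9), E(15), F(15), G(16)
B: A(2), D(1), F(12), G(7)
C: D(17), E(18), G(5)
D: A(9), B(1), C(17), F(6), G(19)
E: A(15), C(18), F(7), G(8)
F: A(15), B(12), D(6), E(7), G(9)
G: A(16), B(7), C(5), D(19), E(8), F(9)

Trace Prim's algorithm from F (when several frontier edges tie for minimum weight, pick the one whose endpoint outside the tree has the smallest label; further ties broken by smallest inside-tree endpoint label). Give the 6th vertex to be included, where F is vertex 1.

Grow the tree from F using Prim:
Step 1: cheapest edge leaving the tree is D-F (6); add D.
Step 2: cheapest edge leaving the tree is B-D (1); add B.
Step 3: cheapest edge leaving the tree is A-B (2); add A.
Step 4: cheapest edge leaving the tree is E-F (7); add E.
Step 5: cheapest edge leaving the tree is B-G (7); add G.
Step 6: cheapest edge leaving the tree is C-G (5); add C.
Vertex order: F, D, B, A, E, G, C. The 6th vertex is G.

G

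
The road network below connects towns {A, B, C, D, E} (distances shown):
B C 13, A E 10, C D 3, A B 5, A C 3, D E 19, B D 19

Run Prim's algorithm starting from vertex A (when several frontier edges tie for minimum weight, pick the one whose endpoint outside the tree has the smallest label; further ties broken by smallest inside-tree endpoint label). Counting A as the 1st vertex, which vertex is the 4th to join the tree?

Prim, starting at A.
Step 1: cheapest edge leaving the tree is A C (3); add C.
Step 2: cheapest edge leaving the tree is C D (3); add D.
Step 3: cheapest edge leaving the tree is A B (5); add B.
Step 4: cheapest edge leaving the tree is A E (10); add E.
Vertex order: A, C, D, B, E. The 4th vertex is B.

B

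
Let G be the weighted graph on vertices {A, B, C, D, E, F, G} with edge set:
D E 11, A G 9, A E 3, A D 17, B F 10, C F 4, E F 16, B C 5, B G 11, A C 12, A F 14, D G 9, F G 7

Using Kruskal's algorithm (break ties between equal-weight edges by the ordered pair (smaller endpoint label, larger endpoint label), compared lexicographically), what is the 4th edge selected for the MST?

Kruskal's algorithm — process edges by increasing weight (ties by edge label):
A E (3): add. Components now {A,E} {B} {C} {D} {F} {G}
C F (4): add. Components now {A,E} {B} {C,F} {D} {G}
B C (5): add. Components now {A,E} {B,C,F} {D} {G}
F G (7): add. Components now {A,E} {B,C,F,G} {D}
A G (9): add. Components now {A,B,C,E,F,G} {D}
D G (9): add. Components now {A,B,C,D,E,F,G}
The 4th edge added is F G.

F-G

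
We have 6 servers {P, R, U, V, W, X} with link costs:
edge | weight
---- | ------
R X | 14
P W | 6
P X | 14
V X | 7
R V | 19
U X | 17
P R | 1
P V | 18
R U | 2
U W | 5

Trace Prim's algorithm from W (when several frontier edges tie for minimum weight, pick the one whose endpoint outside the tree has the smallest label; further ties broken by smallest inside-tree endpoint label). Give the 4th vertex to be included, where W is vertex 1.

Prim, starting at W.
Step 1: cheapest edge leaving the tree is U W (5); add U.
Step 2: cheapest edge leaving the tree is R U (2); add R.
Step 3: cheapest edge leaving the tree is P R (1); add P.
Step 4: cheapest edge leaving the tree is P X (14); add X.
Step 5: cheapest edge leaving the tree is V X (7); add V.
Vertex order: W, U, R, P, X, V. The 4th vertex is P.

P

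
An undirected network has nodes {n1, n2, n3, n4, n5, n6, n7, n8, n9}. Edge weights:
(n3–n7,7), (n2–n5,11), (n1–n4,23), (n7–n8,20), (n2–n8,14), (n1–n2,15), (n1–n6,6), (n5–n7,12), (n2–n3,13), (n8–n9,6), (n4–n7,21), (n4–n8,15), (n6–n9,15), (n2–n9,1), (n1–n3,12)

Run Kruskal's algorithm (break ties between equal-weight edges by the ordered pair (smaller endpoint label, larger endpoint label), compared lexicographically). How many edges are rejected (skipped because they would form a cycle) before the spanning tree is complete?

Sort edges by weight, then run Kruskal:
n2–n9 (1): add — endpoints in different components.
n1–n6 (6): add — endpoints in different components.
n8–n9 (6): add — endpoints in different components.
n3–n7 (7): add — endpoints in different components.
n2–n5 (11): add — endpoints in different components.
n1–n3 (12): add — endpoints in different components.
n5–n7 (12): add — endpoints in different components.
n2–n3 (13): skip — n3 and n2 already connected.
n2–n8 (14): skip — n8 and n2 already connected.
n1–n2 (15): skip — n1 and n2 already connected.
n4–n8 (15): add — endpoints in different components.
Edges rejected before the tree was complete: 3.

3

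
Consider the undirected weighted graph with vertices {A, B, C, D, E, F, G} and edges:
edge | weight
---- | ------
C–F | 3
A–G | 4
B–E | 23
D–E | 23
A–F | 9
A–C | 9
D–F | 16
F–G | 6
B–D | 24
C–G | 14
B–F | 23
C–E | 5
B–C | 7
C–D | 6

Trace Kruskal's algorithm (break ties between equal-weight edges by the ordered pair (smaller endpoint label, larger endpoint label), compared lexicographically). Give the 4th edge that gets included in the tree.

C-D

Kruskal's algorithm — process edges by increasing weight (ties by edge label):
C–F (3): add. Components now {A} {B} {C,F} {D} {E} {G}
A–G (4): add. Components now {A,G} {B} {C,F} {D} {E}
C–E (5): add. Components now {A,G} {B} {C,E,F} {D}
C–D (6): add. Components now {A,G} {B} {C,D,E,F}
F–G (6): add. Components now {A,C,D,E,F,G} {B}
B–C (7): add. Components now {A,B,C,D,E,F,G}
The 4th edge added is C–D.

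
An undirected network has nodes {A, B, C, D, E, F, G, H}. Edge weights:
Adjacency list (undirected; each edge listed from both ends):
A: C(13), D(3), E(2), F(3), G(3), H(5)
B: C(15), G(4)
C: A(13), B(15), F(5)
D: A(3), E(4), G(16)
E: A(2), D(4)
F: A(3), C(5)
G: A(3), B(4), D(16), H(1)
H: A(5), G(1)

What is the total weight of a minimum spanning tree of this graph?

21

Grow the tree from B using Prim:
Step 1: cheapest edge leaving the tree is B—G (4); add G.
Step 2: cheapest edge leaving the tree is G—H (1); add H.
Step 3: cheapest edge leaving the tree is A—G (3); add A.
Step 4: cheapest edge leaving the tree is A—E (2); add E.
Step 5: cheapest edge leaving the tree is A—D (3); add D.
Step 6: cheapest edge leaving the tree is A—F (3); add F.
Step 7: cheapest edge leaving the tree is C—F (5); add C.
MST edges: B—G, G—H, A—G, A—E, A—D, A—F, C—F; total weight 4+1+3+2+3+3+5 = 21.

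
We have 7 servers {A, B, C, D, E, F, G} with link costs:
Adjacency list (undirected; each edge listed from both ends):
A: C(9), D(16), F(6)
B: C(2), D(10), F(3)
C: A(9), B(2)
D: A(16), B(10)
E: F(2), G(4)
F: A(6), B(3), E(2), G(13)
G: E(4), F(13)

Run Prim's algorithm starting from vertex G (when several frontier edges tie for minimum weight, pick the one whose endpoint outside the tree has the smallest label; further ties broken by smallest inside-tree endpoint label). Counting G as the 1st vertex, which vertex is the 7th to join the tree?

D

Prim's algorithm from G:
Step 1: cheapest edge leaving the tree is E–G (4); add E.
Step 2: cheapest edge leaving the tree is E–F (2); add F.
Step 3: cheapest edge leaving the tree is B–F (3); add B.
Step 4: cheapest edge leaving the tree is B–C (2); add C.
Step 5: cheapest edge leaving the tree is A–F (6); add A.
Step 6: cheapest edge leaving the tree is B–D (10); add D.
Vertex order: G, E, F, B, C, A, D. The 7th vertex is D.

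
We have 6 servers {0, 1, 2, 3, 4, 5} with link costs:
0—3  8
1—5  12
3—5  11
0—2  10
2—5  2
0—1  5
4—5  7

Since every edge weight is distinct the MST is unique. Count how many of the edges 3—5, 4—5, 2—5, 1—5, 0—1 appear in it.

3

Kruskal: consider edges lightest-first.
2—5 (2): add. Components now {0} {1} {2,5} {3} {4}
0—1 (5): add. Components now {0,1} {2,5} {3} {4}
4—5 (7): add. Components now {0,1} {2,4,5} {3}
0—3 (8): add. Components now {0,1,3} {2,4,5}
0—2 (10): add. Components now {0,1,2,3,4,5}
MST edge set: {2—5, 0—1, 4—5, 0—3, 0—2}.
Of the listed edges, {4—5, 2—5, 0—1} are in the MST → 3.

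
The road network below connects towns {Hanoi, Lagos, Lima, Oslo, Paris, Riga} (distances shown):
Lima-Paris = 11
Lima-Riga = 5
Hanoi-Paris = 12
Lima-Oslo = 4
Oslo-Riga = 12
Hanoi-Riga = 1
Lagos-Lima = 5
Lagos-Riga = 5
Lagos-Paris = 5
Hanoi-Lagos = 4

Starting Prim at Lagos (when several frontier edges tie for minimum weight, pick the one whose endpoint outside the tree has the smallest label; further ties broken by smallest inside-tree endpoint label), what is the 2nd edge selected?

Hanoi-Riga

Prim, starting at Lagos.
Step 1: frontier [Hanoi-Lagos 4, Lagos-Lima 5, Lagos-Paris 5, Lagos-Riga 5] → take Hanoi-Lagos (4); add Hanoi.
Step 2: frontier [Hanoi-Riga 1, Hanoi-Paris 12, Lagos-Lima 5, Lagos-Paris 5, Lagos-Riga 5] → take Hanoi-Riga (1); add Riga.
Step 3: frontier [Hanoi-Paris 12, Lagos-Lima 5, Lagos-Paris 5, Lima-Riga 5, Oslo-Riga 12] → take Lagos-Lima (5); add Lima.
Step 4: frontier [Hanoi-Paris 12, Lagos-Paris 5, Lima-Oslo 4, Lima-Paris 11, Oslo-Riga 12] → take Lima-Oslo (4); add Oslo.
Step 5: frontier [Hanoi-Paris 12, Lagos-Paris 5, Lima-Paris 11] → take Lagos-Paris (5); add Paris.
The 2nd edge added is Hanoi-Riga.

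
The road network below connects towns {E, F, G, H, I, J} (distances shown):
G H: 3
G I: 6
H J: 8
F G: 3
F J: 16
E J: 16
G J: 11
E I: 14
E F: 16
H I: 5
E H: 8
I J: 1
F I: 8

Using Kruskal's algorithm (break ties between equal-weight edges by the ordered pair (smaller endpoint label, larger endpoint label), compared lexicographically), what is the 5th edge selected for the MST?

E-H

Kruskal: consider edges lightest-first.
I J (1): add. Components now {E} {F} {G} {H} {I,J}
F G (3): add. Components now {E} {F,G} {H} {I,J}
G H (3): add. Components now {E} {F,G,H} {I,J}
H I (5): add. Components now {E} {F,G,H,I,J}
G I (6): skip — G and I already connected.
E H (8): add. Components now {E,F,G,H,I,J}
The 5th edge added is E H.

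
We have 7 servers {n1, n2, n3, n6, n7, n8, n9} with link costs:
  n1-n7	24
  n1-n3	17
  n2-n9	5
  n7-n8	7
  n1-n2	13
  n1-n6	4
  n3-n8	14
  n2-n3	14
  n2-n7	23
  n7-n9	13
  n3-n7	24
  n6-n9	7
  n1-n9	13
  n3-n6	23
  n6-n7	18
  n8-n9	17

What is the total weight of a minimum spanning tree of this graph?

Prim, starting at n1.
Step 1: cheapest edge leaving the tree is n1-n6 (4); add n6.
Step 2: cheapest edge leaving the tree is n6-n9 (7); add n9.
Step 3: cheapest edge leaving the tree is n2-n9 (5); add n2.
Step 4: cheapest edge leaving the tree is n7-n9 (13); add n7.
Step 5: cheapest edge leaving the tree is n7-n8 (7); add n8.
Step 6: cheapest edge leaving the tree is n2-n3 (14); add n3.
MST edges: n1-n6, n6-n9, n2-n9, n7-n9, n7-n8, n2-n3; total weight 4+7+5+13+7+14 = 50.

50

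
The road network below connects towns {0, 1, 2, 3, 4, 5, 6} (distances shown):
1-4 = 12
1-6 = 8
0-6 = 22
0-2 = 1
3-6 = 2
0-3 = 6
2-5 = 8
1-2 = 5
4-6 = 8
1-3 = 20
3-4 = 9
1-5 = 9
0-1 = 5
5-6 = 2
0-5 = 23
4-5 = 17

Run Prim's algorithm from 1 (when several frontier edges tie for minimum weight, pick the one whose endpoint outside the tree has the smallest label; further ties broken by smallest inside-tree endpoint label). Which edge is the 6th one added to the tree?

Prim, starting at 1.
Step 1: cheapest edge leaving the tree is 0-1 (5); add 0.
Step 2: cheapest edge leaving the tree is 0-2 (1); add 2.
Step 3: cheapest edge leaving the tree is 0-3 (6); add 3.
Step 4: cheapest edge leaving the tree is 3-6 (2); add 6.
Step 5: cheapest edge leaving the tree is 5-6 (2); add 5.
Step 6: cheapest edge leaving the tree is 4-6 (8); add 4.
The 6th edge added is 4-6.

4-6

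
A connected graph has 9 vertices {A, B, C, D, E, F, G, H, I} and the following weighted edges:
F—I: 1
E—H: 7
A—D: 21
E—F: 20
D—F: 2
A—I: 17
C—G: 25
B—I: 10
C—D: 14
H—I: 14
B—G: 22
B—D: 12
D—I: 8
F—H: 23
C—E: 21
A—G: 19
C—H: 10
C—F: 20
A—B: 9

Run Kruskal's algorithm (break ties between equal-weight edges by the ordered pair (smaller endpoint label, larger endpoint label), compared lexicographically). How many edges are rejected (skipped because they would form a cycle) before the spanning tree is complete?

4

Sort edges by weight, then run Kruskal:
F—I (1): add — endpoints in different components.
D—F (2): add — endpoints in different components.
E—H (7): add — endpoints in different components.
D—I (8): skip — D and I already connected.
A—B (9): add — endpoints in different components.
B—I (10): add — endpoints in different components.
C—H (10): add — endpoints in different components.
B—D (12): skip — B and D already connected.
C—D (14): add — endpoints in different components.
H—I (14): skip — H and I already connected.
A—I (17): skip — A and I already connected.
A—G (19): add — endpoints in different components.
Edges rejected before the tree was complete: 4.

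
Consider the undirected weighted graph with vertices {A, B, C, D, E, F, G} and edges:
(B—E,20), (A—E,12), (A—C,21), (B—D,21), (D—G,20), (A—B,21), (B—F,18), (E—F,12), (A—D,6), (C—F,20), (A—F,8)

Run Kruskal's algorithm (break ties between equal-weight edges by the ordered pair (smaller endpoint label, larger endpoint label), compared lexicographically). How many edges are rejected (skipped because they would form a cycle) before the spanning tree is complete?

Kruskal's algorithm — process edges by increasing weight (ties by edge label):
A—D (6): add — endpoints in different components.
A—F (8): add — endpoints in different components.
A—E (12): add — endpoints in different components.
E—F (12): skip — E and F already connected.
B—F (18): add — endpoints in different components.
B—E (20): skip — B and E already connected.
C—F (20): add — endpoints in different components.
D—G (20): add — endpoints in different components.
Edges rejected before the tree was complete: 2.

2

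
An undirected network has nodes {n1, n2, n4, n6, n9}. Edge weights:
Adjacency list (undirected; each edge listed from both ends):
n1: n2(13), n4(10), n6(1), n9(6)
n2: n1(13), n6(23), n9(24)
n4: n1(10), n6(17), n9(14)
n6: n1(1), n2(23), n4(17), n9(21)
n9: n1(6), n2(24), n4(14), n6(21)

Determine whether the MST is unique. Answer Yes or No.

Yes

Kruskal: consider edges lightest-first.
n1 n6 (1): add. Components now {n1,n6} {n4} {n2} {n9}
n1 n9 (6): add. Components now {n1,n6,n9} {n4} {n2}
n1 n4 (10): add. Components now {n1,n4,n6,n9} {n2}
n1 n2 (13): add. Components now {n1,n2,n4,n6,n9}
Every non-tree edge has weight strictly greater than the heaviest edge on the tree path between its endpoints, so the MST is unique.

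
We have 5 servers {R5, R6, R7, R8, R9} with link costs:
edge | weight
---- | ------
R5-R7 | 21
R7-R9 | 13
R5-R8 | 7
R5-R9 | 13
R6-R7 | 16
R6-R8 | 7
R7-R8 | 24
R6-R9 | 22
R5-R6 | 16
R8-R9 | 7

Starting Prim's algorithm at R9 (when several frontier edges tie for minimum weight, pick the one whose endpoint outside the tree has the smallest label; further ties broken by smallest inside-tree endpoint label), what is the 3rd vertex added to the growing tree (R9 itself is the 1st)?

Prim, starting at R9.
Step 1: frontier [R8-R9 7, R5-R9 13, R7-R9 13, R6-R9 22] → take R8-R9 (7); add R8.
Step 2: frontier [R5-R8 7, R6-R8 7, R7-R8 24, R5-R9 13, R7-R9 13, R6-R9 22] → take R5-R8 (7); add R5.
Step 3: frontier [R5-R6 16, R5-R7 21, R6-R8 7, R7-R8 24, R7-R9 13, R6-R9 22] → take R6-R8 (7); add R6.
Step 4: frontier [R5-R7 21, R6-R7 16, R7-R8 24, R7-R9 13] → take R7-R9 (13); add R7.
Vertex order: R9, R8, R5, R6, R7. The 3rd vertex is R5.

R5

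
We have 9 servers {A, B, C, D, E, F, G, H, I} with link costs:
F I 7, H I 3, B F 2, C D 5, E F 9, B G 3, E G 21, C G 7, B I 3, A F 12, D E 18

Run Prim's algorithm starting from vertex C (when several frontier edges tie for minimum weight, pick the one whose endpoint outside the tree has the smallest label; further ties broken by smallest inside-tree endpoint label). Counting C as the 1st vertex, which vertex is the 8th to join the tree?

Grow the tree from C using Prim:
Step 1: cheapest edge leaving the tree is C D (5); add D.
Step 2: cheapest edge leaving the tree is C G (7); add G.
Step 3: cheapest edge leaving the tree is B G (3); add B.
Step 4: cheapest edge leaving the tree is B F (2); add F.
Step 5: cheapest edge leaving the tree is B I (3); add I.
Step 6: cheapest edge leaving the tree is H I (3); add H.
Step 7: cheapest edge leaving the tree is E F (9); add E.
Step 8: cheapest edge leaving the tree is A F (12); add A.
Vertex order: C, D, G, B, F, I, H, E, A. The 8th vertex is E.

E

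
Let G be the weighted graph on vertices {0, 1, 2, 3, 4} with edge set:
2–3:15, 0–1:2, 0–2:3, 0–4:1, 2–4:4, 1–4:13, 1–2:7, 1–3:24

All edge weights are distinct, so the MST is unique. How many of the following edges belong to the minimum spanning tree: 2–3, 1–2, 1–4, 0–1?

Kruskal: consider edges lightest-first.
0–4 (1): add. Components now {0,4} {1} {2} {3}
0–1 (2): add. Components now {0,1,4} {2} {3}
0–2 (3): add. Components now {0,1,2,4} {3}
2–4 (4): skip — 2 and 4 already connected.
1–2 (7): skip — 1 and 2 already connected.
1–4 (13): skip — 1 and 4 already connected.
2–3 (15): add. Components now {0,1,2,3,4}
MST edge set: {0–4, 0–1, 0–2, 2–3}.
Of the listed edges, {2–3, 0–1} are in the MST → 2.

2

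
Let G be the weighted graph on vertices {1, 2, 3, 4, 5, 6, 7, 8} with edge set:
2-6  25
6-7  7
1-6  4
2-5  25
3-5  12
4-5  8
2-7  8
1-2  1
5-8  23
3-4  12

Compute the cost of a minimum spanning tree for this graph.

80

Prim's algorithm from 7:
Step 1: frontier [6-7 7, 2-7 8] → take 6-7 (7); add 6.
Step 2: frontier [1-6 4, 2-6 25, 2-7 8] → take 1-6 (4); add 1.
Step 3: frontier [1-2 1, 2-6 25, 2-7 8] → take 1-2 (1); add 2.
Step 4: frontier [2-5 25] → take 2-5 (25); add 5.
Step 5: frontier [4-5 8, 3-5 12, 5-8 23] → take 4-5 (8); add 4.
Step 6: frontier [3-4 12, 3-5 12, 5-8 23] → take 3-4 (12); add 3.
Step 7: frontier [5-8 23] → take 5-8 (23); add 8.
MST edges: 6-7, 1-6, 1-2, 2-5, 4-5, 3-4, 5-8; total weight 7+4+1+25+8+12+23 = 80.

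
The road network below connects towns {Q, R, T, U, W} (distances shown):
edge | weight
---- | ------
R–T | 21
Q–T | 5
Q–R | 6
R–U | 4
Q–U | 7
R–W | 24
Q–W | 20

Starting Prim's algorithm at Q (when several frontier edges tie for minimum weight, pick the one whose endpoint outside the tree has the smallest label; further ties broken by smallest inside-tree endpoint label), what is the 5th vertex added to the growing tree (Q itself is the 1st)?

Prim, starting at Q.
Step 1: frontier [Q–T 5, Q–R 6, Q–U 7, Q–W 20] → take Q–T (5); add T.
Step 2: frontier [Q–R 6, Q–U 7, Q–W 20, R–T 21] → take Q–R (6); add R.
Step 3: frontier [Q–U 7, Q–W 20, R–U 4, R–W 24] → take R–U (4); add U.
Step 4: frontier [Q–W 20, R–W 24] → take Q–W (20); add W.
Vertex order: Q, T, R, U, W. The 5th vertex is W.

W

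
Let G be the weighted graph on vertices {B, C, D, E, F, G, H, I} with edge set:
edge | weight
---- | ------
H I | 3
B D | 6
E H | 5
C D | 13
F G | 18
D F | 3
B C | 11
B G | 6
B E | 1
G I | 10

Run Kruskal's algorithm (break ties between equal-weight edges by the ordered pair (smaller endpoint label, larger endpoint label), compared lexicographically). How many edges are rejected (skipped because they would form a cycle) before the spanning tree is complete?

Sort edges by weight, then run Kruskal:
B E (1): add — endpoints in different components.
D F (3): add — endpoints in different components.
H I (3): add — endpoints in different components.
E H (5): add — endpoints in different components.
B D (6): add — endpoints in different components.
B G (6): add — endpoints in different components.
G I (10): skip — G and I already connected.
B C (11): add — endpoints in different components.
Edges rejected before the tree was complete: 1.

1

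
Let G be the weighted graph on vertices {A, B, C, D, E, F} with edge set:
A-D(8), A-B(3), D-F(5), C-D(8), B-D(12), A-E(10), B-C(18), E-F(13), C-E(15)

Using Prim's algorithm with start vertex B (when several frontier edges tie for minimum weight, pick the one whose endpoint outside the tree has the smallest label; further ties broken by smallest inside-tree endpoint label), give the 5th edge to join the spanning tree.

A-E

Grow the tree from B using Prim:
Step 1: cheapest edge leaving the tree is A-B (3); add A.
Step 2: cheapest edge leaving the tree is A-D (8); add D.
Step 3: cheapest edge leaving the tree is D-F (5); add F.
Step 4: cheapest edge leaving the tree is C-D (8); add C.
Step 5: cheapest edge leaving the tree is A-E (10); add E.
The 5th edge added is A-E.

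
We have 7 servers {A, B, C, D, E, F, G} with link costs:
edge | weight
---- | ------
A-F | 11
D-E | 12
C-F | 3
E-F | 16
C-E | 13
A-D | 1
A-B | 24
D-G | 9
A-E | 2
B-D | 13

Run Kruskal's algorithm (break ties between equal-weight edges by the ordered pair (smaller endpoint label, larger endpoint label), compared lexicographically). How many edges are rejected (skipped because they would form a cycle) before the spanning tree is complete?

Sort edges by weight, then run Kruskal:
A-D (1): add — endpoints in different components.
A-E (2): add — endpoints in different components.
C-F (3): add — endpoints in different components.
D-G (9): add — endpoints in different components.
A-F (11): add — endpoints in different components.
D-E (12): skip — D and E already connected.
B-D (13): add — endpoints in different components.
Edges rejected before the tree was complete: 1.

1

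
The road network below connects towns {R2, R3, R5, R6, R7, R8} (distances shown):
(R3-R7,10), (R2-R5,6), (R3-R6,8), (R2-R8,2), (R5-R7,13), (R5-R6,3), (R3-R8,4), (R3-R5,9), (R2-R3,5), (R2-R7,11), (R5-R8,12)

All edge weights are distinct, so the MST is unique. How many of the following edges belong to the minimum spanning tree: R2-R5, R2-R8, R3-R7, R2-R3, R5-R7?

3

Kruskal: consider edges lightest-first.
R2-R8 (2): add — endpoints in different components.
R5-R6 (3): add — endpoints in different components.
R3-R8 (4): add — endpoints in different components.
R2-R3 (5): skip — R3 and R2 already connected.
R2-R5 (6): add — endpoints in different components.
R3-R6 (8): skip — R6 and R3 already connected.
R3-R5 (9): skip — R3 and R5 already connected.
R3-R7 (10): add — endpoints in different components.
MST edge set: {R2-R8, R5-R6, R3-R8, R2-R5, R3-R7}.
Of the listed edges, {R2-R5, R2-R8, R3-R7} are in the MST → 3.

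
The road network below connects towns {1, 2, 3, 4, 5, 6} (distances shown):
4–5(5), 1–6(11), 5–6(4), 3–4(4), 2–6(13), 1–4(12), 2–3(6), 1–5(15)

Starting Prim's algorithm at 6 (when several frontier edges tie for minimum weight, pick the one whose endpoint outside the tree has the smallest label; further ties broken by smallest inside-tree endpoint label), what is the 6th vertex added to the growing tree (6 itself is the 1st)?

1

Prim's algorithm from 6:
Step 1: cheapest edge leaving the tree is 5–6 (4); add 5.
Step 2: cheapest edge leaving the tree is 4–5 (5); add 4.
Step 3: cheapest edge leaving the tree is 3–4 (4); add 3.
Step 4: cheapest edge leaving the tree is 2–3 (6); add 2.
Step 5: cheapest edge leaving the tree is 1–6 (11); add 1.
Vertex order: 6, 5, 4, 3, 2, 1. The 6th vertex is 1.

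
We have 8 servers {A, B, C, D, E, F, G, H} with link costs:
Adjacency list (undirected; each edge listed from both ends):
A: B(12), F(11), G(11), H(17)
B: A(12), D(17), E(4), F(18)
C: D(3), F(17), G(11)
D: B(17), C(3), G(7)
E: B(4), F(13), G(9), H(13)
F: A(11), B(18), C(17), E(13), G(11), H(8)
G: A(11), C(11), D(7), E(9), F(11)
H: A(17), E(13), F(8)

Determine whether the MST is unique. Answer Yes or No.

No

Sort edges by weight, then run Kruskal:
C—D (3): add — endpoints in different components.
B—E (4): add — endpoints in different components.
D—G (7): add — endpoints in different components.
F—H (8): add — endpoints in different components.
E—G (9): add — endpoints in different components.
A—F (11): add — endpoints in different components.
A—G (11): add — endpoints in different components.
Non-tree edge F—G has weight 11, equal to the heaviest edge on its tree cycle — swapping gives another MST of the same weight. Not unique.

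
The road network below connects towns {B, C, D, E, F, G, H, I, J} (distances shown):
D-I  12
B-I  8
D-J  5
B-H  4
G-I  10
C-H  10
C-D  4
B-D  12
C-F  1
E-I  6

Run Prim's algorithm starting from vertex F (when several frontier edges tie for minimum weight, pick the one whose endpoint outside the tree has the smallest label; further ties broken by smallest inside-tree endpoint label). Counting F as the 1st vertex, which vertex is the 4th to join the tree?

Grow the tree from F using Prim:
Step 1: frontier [C-F 1] → take C-F (1); add C.
Step 2: frontier [C-D 4, C-H 10] → take C-D (4); add D.
Step 3: frontier [C-H 10, D-J 5, B-D 12, D-I 12] → take D-J (5); add J.
Step 4: frontier [C-H 10, B-D 12, D-I 12] → take C-H (10); add H.
Step 5: frontier [B-D 12, D-I 12, B-H 4] → take B-H (4); add B.
Step 6: frontier [B-I 8, D-I 12] → take B-I (8); add I.
Step 7: frontier [E-I 6, G-I 10] → take E-I (6); add E.
Step 8: frontier [G-I 10] → take G-I (10); add G.
Vertex order: F, C, D, J, H, B, I, E, G. The 4th vertex is J.

J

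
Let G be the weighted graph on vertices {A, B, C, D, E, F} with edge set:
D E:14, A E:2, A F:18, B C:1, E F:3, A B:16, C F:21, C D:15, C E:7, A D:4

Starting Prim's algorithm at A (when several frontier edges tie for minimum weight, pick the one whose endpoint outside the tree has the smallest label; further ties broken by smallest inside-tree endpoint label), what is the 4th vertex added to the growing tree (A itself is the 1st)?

Prim's algorithm from A:
Step 1: frontier [A E 2, A D 4, A B 16, A F 18] → take A E (2); add E.
Step 2: frontier [A D 4, A B 16, A F 18, E F 3, C E 7, D E 14] → take E F (3); add F.
Step 3: frontier [A D 4, A B 16, C E 7, D E 14, C F 21] → take A D (4); add D.
Step 4: frontier [A B 16, C D 15, C E 7, C F 21] → take C E (7); add C.
Step 5: frontier [A B 16, B C 1] → take B C (1); add B.
Vertex order: A, E, F, D, C, B. The 4th vertex is D.

D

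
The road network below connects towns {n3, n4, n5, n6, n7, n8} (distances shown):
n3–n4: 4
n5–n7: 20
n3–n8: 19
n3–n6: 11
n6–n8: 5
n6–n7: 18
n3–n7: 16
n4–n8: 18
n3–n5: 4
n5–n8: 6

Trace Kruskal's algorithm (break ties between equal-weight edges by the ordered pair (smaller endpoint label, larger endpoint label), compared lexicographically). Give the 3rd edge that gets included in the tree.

n6-n8

Sort edges by weight, then run Kruskal:
n3–n4 (4): add. Components now {n3,n4} {n7} {n5} {n8} {n6}
n3–n5 (4): add. Components now {n3,n4,n5} {n7} {n8} {n6}
n6–n8 (5): add. Components now {n3,n4,n5} {n7} {n6,n8}
n5–n8 (6): add. Components now {n3,n4,n5,n6,n8} {n7}
n3–n6 (11): skip — n3 and n6 already connected.
n3–n7 (16): add. Components now {n3,n4,n5,n6,n7,n8}
The 3rd edge added is n6–n8.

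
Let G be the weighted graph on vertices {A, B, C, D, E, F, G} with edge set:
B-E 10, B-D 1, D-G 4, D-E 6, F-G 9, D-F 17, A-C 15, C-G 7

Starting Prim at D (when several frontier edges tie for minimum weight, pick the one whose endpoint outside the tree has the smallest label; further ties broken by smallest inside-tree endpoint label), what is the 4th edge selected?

C-G

Prim, starting at D.
Step 1: cheapest edge leaving the tree is B-D (1); add B.
Step 2: cheapest edge leaving the tree is D-G (4); add G.
Step 3: cheapest edge leaving the tree is D-E (6); add E.
Step 4: cheapest edge leaving the tree is C-G (7); add C.
Step 5: cheapest edge leaving the tree is F-G (9); add F.
Step 6: cheapest edge leaving the tree is A-C (15); add A.
The 4th edge added is C-G.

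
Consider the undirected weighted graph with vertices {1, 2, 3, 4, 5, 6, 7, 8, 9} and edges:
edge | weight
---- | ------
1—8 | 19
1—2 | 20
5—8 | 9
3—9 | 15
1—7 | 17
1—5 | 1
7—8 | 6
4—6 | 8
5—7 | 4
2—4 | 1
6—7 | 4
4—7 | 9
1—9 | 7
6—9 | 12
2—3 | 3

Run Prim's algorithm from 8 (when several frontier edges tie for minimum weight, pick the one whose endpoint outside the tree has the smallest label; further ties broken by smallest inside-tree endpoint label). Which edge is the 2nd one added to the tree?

Grow the tree from 8 using Prim:
Step 1: cheapest edge leaving the tree is 7—8 (6); add 7.
Step 2: cheapest edge leaving the tree is 5—7 (4); add 5.
Step 3: cheapest edge leaving the tree is 1—5 (1); add 1.
Step 4: cheapest edge leaving the tree is 6—7 (4); add 6.
Step 5: cheapest edge leaving the tree is 1—9 (7); add 9.
Step 6: cheapest edge leaving the tree is 4—6 (8); add 4.
Step 7: cheapest edge leaving the tree is 2—4 (1); add 2.
Step 8: cheapest edge leaving the tree is 2—3 (3); add 3.
The 2nd edge added is 5—7.

5-7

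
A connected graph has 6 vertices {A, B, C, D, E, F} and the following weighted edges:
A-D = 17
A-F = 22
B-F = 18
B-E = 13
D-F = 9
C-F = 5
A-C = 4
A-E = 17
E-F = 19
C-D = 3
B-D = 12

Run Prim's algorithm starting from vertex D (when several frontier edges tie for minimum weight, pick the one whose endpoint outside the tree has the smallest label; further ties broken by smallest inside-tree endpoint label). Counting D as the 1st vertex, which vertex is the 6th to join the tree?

Prim's algorithm from D:
Step 1: cheapest edge leaving the tree is C-D (3); add C.
Step 2: cheapest edge leaving the tree is A-C (4); add A.
Step 3: cheapest edge leaving the tree is C-F (5); add F.
Step 4: cheapest edge leaving the tree is B-D (12); add B.
Step 5: cheapest edge leaving the tree is B-E (13); add E.
Vertex order: D, C, A, F, B, E. The 6th vertex is E.

E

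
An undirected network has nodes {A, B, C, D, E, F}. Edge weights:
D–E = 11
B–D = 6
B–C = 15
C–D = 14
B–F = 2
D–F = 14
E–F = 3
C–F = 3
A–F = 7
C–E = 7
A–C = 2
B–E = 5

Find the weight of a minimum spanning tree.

16

Prim's algorithm from A:
Step 1: cheapest edge leaving the tree is A–C (2); add C.
Step 2: cheapest edge leaving the tree is C–F (3); add F.
Step 3: cheapest edge leaving the tree is B–F (2); add B.
Step 4: cheapest edge leaving the tree is E–F (3); add E.
Step 5: cheapest edge leaving the tree is B–D (6); add D.
MST edges: A–C, C–F, B–F, E–F, B–D; total weight 2+3+2+3+6 = 16.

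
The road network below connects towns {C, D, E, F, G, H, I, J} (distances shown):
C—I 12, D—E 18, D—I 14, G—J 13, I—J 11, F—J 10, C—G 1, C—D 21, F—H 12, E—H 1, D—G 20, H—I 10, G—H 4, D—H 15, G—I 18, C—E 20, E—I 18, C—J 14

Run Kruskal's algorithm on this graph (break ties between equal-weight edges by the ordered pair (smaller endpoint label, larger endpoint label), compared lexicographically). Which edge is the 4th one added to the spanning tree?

Sort edges by weight, then run Kruskal:
C—G (1): add — endpoints in different components.
E—H (1): add — endpoints in different components.
G—H (4): add — endpoints in different components.
F—J (10): add — endpoints in different components.
H—I (10): add — endpoints in different components.
I—J (11): add — endpoints in different components.
C—I (12): skip — C and I already connected.
F—H (12): skip — F and H already connected.
G—J (13): skip — G and J already connected.
C—J (14): skip — C and J already connected.
D—I (14): add — endpoints in different components.
The 4th edge added is F—J.

F-J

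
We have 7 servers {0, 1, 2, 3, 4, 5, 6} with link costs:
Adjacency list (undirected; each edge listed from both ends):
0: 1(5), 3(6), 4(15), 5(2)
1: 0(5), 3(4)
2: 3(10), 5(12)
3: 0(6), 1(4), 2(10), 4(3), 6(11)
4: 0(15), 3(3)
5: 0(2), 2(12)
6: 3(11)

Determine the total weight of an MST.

35

Kruskal: consider edges lightest-first.
0 5 (2): add — endpoints in different components.
3 4 (3): add — endpoints in different components.
1 3 (4): add — endpoints in different components.
0 1 (5): add — endpoints in different components.
0 3 (6): skip — 0 and 3 already connected.
2 3 (10): add — endpoints in different components.
3 6 (11): add — endpoints in different components.
MST edges: 0 5, 3 4, 1 3, 0 1, 2 3, 3 6; total weight 2+3+4+5+10+11 = 35.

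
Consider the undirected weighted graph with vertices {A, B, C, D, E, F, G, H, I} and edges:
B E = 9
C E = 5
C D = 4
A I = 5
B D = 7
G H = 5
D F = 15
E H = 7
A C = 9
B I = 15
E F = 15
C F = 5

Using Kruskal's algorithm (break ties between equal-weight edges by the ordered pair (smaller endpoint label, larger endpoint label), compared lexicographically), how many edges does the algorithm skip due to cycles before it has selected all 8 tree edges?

Kruskal's algorithm — process edges by increasing weight (ties by edge label):
C D (4): add — endpoints in different components.
A I (5): add — endpoints in different components.
C E (5): add — endpoints in different components.
C F (5): add — endpoints in different components.
G H (5): add — endpoints in different components.
B D (7): add — endpoints in different components.
E H (7): add — endpoints in different components.
A C (9): add — endpoints in different components.
Edges rejected before the tree was complete: 0.

0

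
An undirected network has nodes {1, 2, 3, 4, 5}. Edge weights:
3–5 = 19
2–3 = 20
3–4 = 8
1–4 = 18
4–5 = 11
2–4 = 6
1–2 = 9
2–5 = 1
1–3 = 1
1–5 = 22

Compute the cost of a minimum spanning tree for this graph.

16

Kruskal's algorithm — process edges by increasing weight (ties by edge label):
1–3 (1): add. Components now {1,3} {2} {4} {5}
2–5 (1): add. Components now {1,3} {2,5} {4}
2–4 (6): add. Components now {1,3} {2,4,5}
3–4 (8): add. Components now {1,2,3,4,5}
MST edges: 1–3, 2–5, 2–4, 3–4; total weight 1+1+6+8 = 16.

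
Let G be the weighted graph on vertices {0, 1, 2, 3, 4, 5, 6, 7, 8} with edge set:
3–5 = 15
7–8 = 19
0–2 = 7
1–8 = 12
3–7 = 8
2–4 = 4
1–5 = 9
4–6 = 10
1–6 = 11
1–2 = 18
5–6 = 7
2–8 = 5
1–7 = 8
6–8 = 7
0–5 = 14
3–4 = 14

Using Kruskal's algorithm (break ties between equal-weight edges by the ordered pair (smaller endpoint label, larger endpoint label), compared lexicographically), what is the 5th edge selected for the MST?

Sort edges by weight, then run Kruskal:
2–4 (4): add — endpoints in different components.
2–8 (5): add — endpoints in different components.
0–2 (7): add — endpoints in different components.
5–6 (7): add — endpoints in different components.
6–8 (7): add — endpoints in different components.
1–7 (8): add — endpoints in different components.
3–7 (8): add — endpoints in different components.
1–5 (9): add — endpoints in different components.
The 5th edge added is 6–8.

6-8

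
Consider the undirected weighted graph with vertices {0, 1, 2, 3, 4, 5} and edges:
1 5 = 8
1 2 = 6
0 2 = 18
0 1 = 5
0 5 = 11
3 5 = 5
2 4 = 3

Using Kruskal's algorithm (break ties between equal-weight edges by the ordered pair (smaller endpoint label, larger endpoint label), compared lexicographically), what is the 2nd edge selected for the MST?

0-1

Kruskal: consider edges lightest-first.
2 4 (3): add — endpoints in different components.
0 1 (5): add — endpoints in different components.
3 5 (5): add — endpoints in different components.
1 2 (6): add — endpoints in different components.
1 5 (8): add — endpoints in different components.
The 2nd edge added is 0 1.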